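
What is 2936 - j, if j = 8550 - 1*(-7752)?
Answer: -13366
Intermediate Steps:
j = 16302 (j = 8550 + 7752 = 16302)
2936 - j = 2936 - 1*16302 = 2936 - 16302 = -13366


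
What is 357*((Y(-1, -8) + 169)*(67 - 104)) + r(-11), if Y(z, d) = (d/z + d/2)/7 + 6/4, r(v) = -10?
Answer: -4519385/2 ≈ -2.2597e+6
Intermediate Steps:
Y(z, d) = 3/2 + d/14 + d/(7*z) (Y(z, d) = (d/z + d*(½))*(⅐) + 6*(¼) = (d/z + d/2)*(⅐) + 3/2 = (d/2 + d/z)*(⅐) + 3/2 = (d/14 + d/(7*z)) + 3/2 = 3/2 + d/14 + d/(7*z))
357*((Y(-1, -8) + 169)*(67 - 104)) + r(-11) = 357*(((1/14)*(2*(-8) - (21 - 8))/(-1) + 169)*(67 - 104)) - 10 = 357*(((1/14)*(-1)*(-16 - 1*13) + 169)*(-37)) - 10 = 357*(((1/14)*(-1)*(-16 - 13) + 169)*(-37)) - 10 = 357*(((1/14)*(-1)*(-29) + 169)*(-37)) - 10 = 357*((29/14 + 169)*(-37)) - 10 = 357*((2395/14)*(-37)) - 10 = 357*(-88615/14) - 10 = -4519365/2 - 10 = -4519385/2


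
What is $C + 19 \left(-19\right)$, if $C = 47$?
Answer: $-314$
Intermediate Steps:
$C + 19 \left(-19\right) = 47 + 19 \left(-19\right) = 47 - 361 = -314$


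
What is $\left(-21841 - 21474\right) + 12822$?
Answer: $-30493$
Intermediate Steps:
$\left(-21841 - 21474\right) + 12822 = -43315 + 12822 = -30493$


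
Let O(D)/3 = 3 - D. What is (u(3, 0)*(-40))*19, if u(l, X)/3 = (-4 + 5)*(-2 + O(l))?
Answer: 4560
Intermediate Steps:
O(D) = 9 - 3*D (O(D) = 3*(3 - D) = 9 - 3*D)
u(l, X) = 21 - 9*l (u(l, X) = 3*((-4 + 5)*(-2 + (9 - 3*l))) = 3*(1*(7 - 3*l)) = 3*(7 - 3*l) = 21 - 9*l)
(u(3, 0)*(-40))*19 = ((21 - 9*3)*(-40))*19 = ((21 - 27)*(-40))*19 = -6*(-40)*19 = 240*19 = 4560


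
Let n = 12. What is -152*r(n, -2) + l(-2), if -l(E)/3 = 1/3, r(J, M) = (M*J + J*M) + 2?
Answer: 6991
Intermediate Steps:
r(J, M) = 2 + 2*J*M (r(J, M) = (J*M + J*M) + 2 = 2*J*M + 2 = 2 + 2*J*M)
l(E) = -1 (l(E) = -3/3 = -3*⅓ = -1)
-152*r(n, -2) + l(-2) = -152*(2 + 2*12*(-2)) - 1 = -152*(2 - 48) - 1 = -152*(-46) - 1 = 6992 - 1 = 6991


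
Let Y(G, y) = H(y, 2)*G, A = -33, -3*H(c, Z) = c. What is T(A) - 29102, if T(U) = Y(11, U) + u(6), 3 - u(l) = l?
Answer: -28984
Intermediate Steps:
u(l) = 3 - l
H(c, Z) = -c/3
Y(G, y) = -G*y/3 (Y(G, y) = (-y/3)*G = -G*y/3)
T(U) = -3 - 11*U/3 (T(U) = -1/3*11*U + (3 - 1*6) = -11*U/3 + (3 - 6) = -11*U/3 - 3 = -3 - 11*U/3)
T(A) - 29102 = (-3 - 11/3*(-33)) - 29102 = (-3 + 121) - 29102 = 118 - 29102 = -28984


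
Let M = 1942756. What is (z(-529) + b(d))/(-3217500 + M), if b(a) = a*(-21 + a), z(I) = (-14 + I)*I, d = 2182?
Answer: -5002549/1274744 ≈ -3.9244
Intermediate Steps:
z(I) = I*(-14 + I)
(z(-529) + b(d))/(-3217500 + M) = (-529*(-14 - 529) + 2182*(-21 + 2182))/(-3217500 + 1942756) = (-529*(-543) + 2182*2161)/(-1274744) = (287247 + 4715302)*(-1/1274744) = 5002549*(-1/1274744) = -5002549/1274744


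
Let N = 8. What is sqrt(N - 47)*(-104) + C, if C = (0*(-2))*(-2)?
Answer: -104*I*sqrt(39) ≈ -649.48*I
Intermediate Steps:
C = 0 (C = 0*(-2) = 0)
sqrt(N - 47)*(-104) + C = sqrt(8 - 47)*(-104) + 0 = sqrt(-39)*(-104) + 0 = (I*sqrt(39))*(-104) + 0 = -104*I*sqrt(39) + 0 = -104*I*sqrt(39)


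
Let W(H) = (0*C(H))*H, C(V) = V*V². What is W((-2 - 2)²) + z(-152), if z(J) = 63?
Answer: 63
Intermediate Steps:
C(V) = V³
W(H) = 0 (W(H) = (0*H³)*H = 0*H = 0)
W((-2 - 2)²) + z(-152) = 0 + 63 = 63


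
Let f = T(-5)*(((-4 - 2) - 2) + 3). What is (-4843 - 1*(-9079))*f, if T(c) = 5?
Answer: -105900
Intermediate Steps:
f = -25 (f = 5*(((-4 - 2) - 2) + 3) = 5*((-6 - 2) + 3) = 5*(-8 + 3) = 5*(-5) = -25)
(-4843 - 1*(-9079))*f = (-4843 - 1*(-9079))*(-25) = (-4843 + 9079)*(-25) = 4236*(-25) = -105900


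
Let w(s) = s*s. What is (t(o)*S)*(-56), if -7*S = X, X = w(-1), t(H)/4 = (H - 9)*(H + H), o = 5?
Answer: -1280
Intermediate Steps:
t(H) = 8*H*(-9 + H) (t(H) = 4*((H - 9)*(H + H)) = 4*((-9 + H)*(2*H)) = 4*(2*H*(-9 + H)) = 8*H*(-9 + H))
w(s) = s²
X = 1 (X = (-1)² = 1)
S = -⅐ (S = -⅐*1 = -⅐ ≈ -0.14286)
(t(o)*S)*(-56) = ((8*5*(-9 + 5))*(-⅐))*(-56) = ((8*5*(-4))*(-⅐))*(-56) = -160*(-⅐)*(-56) = (160/7)*(-56) = -1280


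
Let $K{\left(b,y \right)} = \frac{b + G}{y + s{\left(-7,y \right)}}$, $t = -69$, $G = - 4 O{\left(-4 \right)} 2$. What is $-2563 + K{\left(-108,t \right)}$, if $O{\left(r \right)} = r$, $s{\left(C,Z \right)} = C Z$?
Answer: $- \frac{530579}{207} \approx -2563.2$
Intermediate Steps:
$G = 32$ ($G = - 4 \left(\left(-4\right) 2\right) = \left(-4\right) \left(-8\right) = 32$)
$K{\left(b,y \right)} = - \frac{32 + b}{6 y}$ ($K{\left(b,y \right)} = \frac{b + 32}{y - 7 y} = \frac{32 + b}{\left(-6\right) y} = \left(32 + b\right) \left(- \frac{1}{6 y}\right) = - \frac{32 + b}{6 y}$)
$-2563 + K{\left(-108,t \right)} = -2563 + \frac{-32 - -108}{6 \left(-69\right)} = -2563 + \frac{1}{6} \left(- \frac{1}{69}\right) \left(-32 + 108\right) = -2563 + \frac{1}{6} \left(- \frac{1}{69}\right) 76 = -2563 - \frac{38}{207} = - \frac{530579}{207}$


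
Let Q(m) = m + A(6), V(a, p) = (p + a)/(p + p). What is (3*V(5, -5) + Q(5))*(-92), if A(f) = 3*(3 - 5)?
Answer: 92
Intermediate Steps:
A(f) = -6 (A(f) = 3*(-2) = -6)
V(a, p) = (a + p)/(2*p) (V(a, p) = (a + p)/((2*p)) = (a + p)*(1/(2*p)) = (a + p)/(2*p))
Q(m) = -6 + m (Q(m) = m - 6 = -6 + m)
(3*V(5, -5) + Q(5))*(-92) = (3*((½)*(5 - 5)/(-5)) + (-6 + 5))*(-92) = (3*((½)*(-⅕)*0) - 1)*(-92) = (3*0 - 1)*(-92) = (0 - 1)*(-92) = -1*(-92) = 92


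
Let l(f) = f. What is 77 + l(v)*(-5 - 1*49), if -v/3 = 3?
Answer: 563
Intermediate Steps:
v = -9 (v = -3*3 = -9)
77 + l(v)*(-5 - 1*49) = 77 - 9*(-5 - 1*49) = 77 - 9*(-5 - 49) = 77 - 9*(-54) = 77 + 486 = 563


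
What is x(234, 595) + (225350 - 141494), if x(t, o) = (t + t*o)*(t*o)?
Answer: 19417656576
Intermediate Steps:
x(t, o) = o*t*(t + o*t) (x(t, o) = (t + o*t)*(o*t) = o*t*(t + o*t))
x(234, 595) + (225350 - 141494) = 595*234**2*(1 + 595) + (225350 - 141494) = 595*54756*596 + 83856 = 19417572720 + 83856 = 19417656576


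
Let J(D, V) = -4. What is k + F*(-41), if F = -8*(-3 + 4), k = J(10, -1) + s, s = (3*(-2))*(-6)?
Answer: 360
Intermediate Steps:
s = 36 (s = -6*(-6) = 36)
k = 32 (k = -4 + 36 = 32)
F = -8 (F = -8*1 = -8)
k + F*(-41) = 32 - 8*(-41) = 32 + 328 = 360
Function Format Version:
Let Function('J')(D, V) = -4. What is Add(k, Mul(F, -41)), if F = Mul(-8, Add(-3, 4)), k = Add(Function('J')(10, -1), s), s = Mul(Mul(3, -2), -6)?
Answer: 360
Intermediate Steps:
s = 36 (s = Mul(-6, -6) = 36)
k = 32 (k = Add(-4, 36) = 32)
F = -8 (F = Mul(-8, 1) = -8)
Add(k, Mul(F, -41)) = Add(32, Mul(-8, -41)) = Add(32, 328) = 360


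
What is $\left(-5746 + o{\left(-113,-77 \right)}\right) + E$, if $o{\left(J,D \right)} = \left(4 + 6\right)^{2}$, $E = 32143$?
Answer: $26497$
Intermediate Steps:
$o{\left(J,D \right)} = 100$ ($o{\left(J,D \right)} = 10^{2} = 100$)
$\left(-5746 + o{\left(-113,-77 \right)}\right) + E = \left(-5746 + 100\right) + 32143 = -5646 + 32143 = 26497$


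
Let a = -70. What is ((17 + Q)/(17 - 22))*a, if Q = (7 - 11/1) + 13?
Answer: 364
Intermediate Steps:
Q = 9 (Q = (7 - 11*1) + 13 = (7 - 11) + 13 = -4 + 13 = 9)
((17 + Q)/(17 - 22))*a = ((17 + 9)/(17 - 22))*(-70) = (26/(-5))*(-70) = (26*(-1/5))*(-70) = -26/5*(-70) = 364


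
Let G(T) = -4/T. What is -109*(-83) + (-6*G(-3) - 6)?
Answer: 9033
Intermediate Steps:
-109*(-83) + (-6*G(-3) - 6) = -109*(-83) + (-(-24)/(-3) - 6) = 9047 + (-(-24)*(-1)/3 - 6) = 9047 + (-6*4/3 - 6) = 9047 + (-8 - 6) = 9047 - 14 = 9033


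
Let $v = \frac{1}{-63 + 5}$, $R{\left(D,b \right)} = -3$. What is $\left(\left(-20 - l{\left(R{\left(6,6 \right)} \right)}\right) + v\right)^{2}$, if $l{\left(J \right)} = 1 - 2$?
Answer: $\frac{1216609}{3364} \approx 361.66$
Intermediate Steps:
$v = - \frac{1}{58}$ ($v = \frac{1}{-58} = - \frac{1}{58} \approx -0.017241$)
$l{\left(J \right)} = -1$ ($l{\left(J \right)} = 1 - 2 = -1$)
$\left(\left(-20 - l{\left(R{\left(6,6 \right)} \right)}\right) + v\right)^{2} = \left(\left(-20 - -1\right) - \frac{1}{58}\right)^{2} = \left(\left(-20 + 1\right) - \frac{1}{58}\right)^{2} = \left(-19 - \frac{1}{58}\right)^{2} = \left(- \frac{1103}{58}\right)^{2} = \frac{1216609}{3364}$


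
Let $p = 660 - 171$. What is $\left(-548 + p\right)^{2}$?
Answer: $3481$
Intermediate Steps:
$p = 489$ ($p = 660 - 171 = 489$)
$\left(-548 + p\right)^{2} = \left(-548 + 489\right)^{2} = \left(-59\right)^{2} = 3481$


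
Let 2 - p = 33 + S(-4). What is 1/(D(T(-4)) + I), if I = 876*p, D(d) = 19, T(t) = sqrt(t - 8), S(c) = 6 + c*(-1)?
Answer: -1/35897 ≈ -2.7857e-5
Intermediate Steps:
S(c) = 6 - c
T(t) = sqrt(-8 + t)
p = -41 (p = 2 - (33 + (6 - 1*(-4))) = 2 - (33 + (6 + 4)) = 2 - (33 + 10) = 2 - 1*43 = 2 - 43 = -41)
I = -35916 (I = 876*(-41) = -35916)
1/(D(T(-4)) + I) = 1/(19 - 35916) = 1/(-35897) = -1/35897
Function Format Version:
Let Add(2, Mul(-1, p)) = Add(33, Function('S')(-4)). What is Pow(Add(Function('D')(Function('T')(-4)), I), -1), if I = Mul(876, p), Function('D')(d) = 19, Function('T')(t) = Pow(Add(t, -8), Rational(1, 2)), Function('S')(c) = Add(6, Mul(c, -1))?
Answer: Rational(-1, 35897) ≈ -2.7857e-5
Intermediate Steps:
Function('S')(c) = Add(6, Mul(-1, c))
Function('T')(t) = Pow(Add(-8, t), Rational(1, 2))
p = -41 (p = Add(2, Mul(-1, Add(33, Add(6, Mul(-1, -4))))) = Add(2, Mul(-1, Add(33, Add(6, 4)))) = Add(2, Mul(-1, Add(33, 10))) = Add(2, Mul(-1, 43)) = Add(2, -43) = -41)
I = -35916 (I = Mul(876, -41) = -35916)
Pow(Add(Function('D')(Function('T')(-4)), I), -1) = Pow(Add(19, -35916), -1) = Pow(-35897, -1) = Rational(-1, 35897)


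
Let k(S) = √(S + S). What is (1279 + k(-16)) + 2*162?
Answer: 1603 + 4*I*√2 ≈ 1603.0 + 5.6569*I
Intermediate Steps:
k(S) = √2*√S (k(S) = √(2*S) = √2*√S)
(1279 + k(-16)) + 2*162 = (1279 + √2*√(-16)) + 2*162 = (1279 + √2*(4*I)) + 324 = (1279 + 4*I*√2) + 324 = 1603 + 4*I*√2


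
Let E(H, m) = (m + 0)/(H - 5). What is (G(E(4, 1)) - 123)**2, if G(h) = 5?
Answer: 13924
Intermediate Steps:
E(H, m) = m/(-5 + H)
(G(E(4, 1)) - 123)**2 = (5 - 123)**2 = (-118)**2 = 13924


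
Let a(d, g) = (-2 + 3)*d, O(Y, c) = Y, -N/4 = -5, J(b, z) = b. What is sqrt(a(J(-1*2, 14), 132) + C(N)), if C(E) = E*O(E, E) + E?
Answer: sqrt(418) ≈ 20.445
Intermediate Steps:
N = 20 (N = -4*(-5) = 20)
a(d, g) = d (a(d, g) = 1*d = d)
C(E) = E + E**2 (C(E) = E*E + E = E**2 + E = E + E**2)
sqrt(a(J(-1*2, 14), 132) + C(N)) = sqrt(-1*2 + 20*(1 + 20)) = sqrt(-2 + 20*21) = sqrt(-2 + 420) = sqrt(418)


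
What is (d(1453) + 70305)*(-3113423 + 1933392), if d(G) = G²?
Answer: -2574254146934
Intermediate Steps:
(d(1453) + 70305)*(-3113423 + 1933392) = (1453² + 70305)*(-3113423 + 1933392) = (2111209 + 70305)*(-1180031) = 2181514*(-1180031) = -2574254146934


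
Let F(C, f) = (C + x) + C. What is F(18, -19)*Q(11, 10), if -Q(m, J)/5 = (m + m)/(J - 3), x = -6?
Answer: -3300/7 ≈ -471.43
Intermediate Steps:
Q(m, J) = -10*m/(-3 + J) (Q(m, J) = -5*(m + m)/(J - 3) = -5*2*m/(-3 + J) = -10*m/(-3 + J))
F(C, f) = -6 + 2*C (F(C, f) = (C - 6) + C = (-6 + C) + C = -6 + 2*C)
F(18, -19)*Q(11, 10) = (-6 + 2*18)*(-10*11/(-3 + 10)) = (-6 + 36)*(-10*11/7) = 30*(-10*11*⅐) = 30*(-110/7) = -3300/7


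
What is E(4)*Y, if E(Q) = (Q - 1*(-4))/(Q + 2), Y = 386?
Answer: 1544/3 ≈ 514.67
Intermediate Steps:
E(Q) = (4 + Q)/(2 + Q) (E(Q) = (Q + 4)/(2 + Q) = (4 + Q)/(2 + Q))
E(4)*Y = ((4 + 4)/(2 + 4))*386 = (8/6)*386 = ((1/6)*8)*386 = (4/3)*386 = 1544/3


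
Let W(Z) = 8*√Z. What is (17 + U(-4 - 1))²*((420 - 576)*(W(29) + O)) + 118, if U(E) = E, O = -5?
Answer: 112438 - 179712*√29 ≈ -8.5534e+5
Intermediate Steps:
(17 + U(-4 - 1))²*((420 - 576)*(W(29) + O)) + 118 = (17 + (-4 - 1))²*((420 - 576)*(8*√29 - 5)) + 118 = (17 - 5)²*(-156*(-5 + 8*√29)) + 118 = 12²*(780 - 1248*√29) + 118 = 144*(780 - 1248*√29) + 118 = (112320 - 179712*√29) + 118 = 112438 - 179712*√29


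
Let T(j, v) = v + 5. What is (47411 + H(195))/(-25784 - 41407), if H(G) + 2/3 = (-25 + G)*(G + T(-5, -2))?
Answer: -243211/201573 ≈ -1.2066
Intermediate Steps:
T(j, v) = 5 + v
H(G) = -⅔ + (-25 + G)*(3 + G) (H(G) = -⅔ + (-25 + G)*(G + (5 - 2)) = -⅔ + (-25 + G)*(G + 3) = -⅔ + (-25 + G)*(3 + G))
(47411 + H(195))/(-25784 - 41407) = (47411 + (-227/3 + 195² - 22*195))/(-25784 - 41407) = (47411 + (-227/3 + 38025 - 4290))/(-67191) = (47411 + 100978/3)*(-1/67191) = (243211/3)*(-1/67191) = -243211/201573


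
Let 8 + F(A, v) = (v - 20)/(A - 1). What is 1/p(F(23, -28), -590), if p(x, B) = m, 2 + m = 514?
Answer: 1/512 ≈ 0.0019531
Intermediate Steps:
m = 512 (m = -2 + 514 = 512)
F(A, v) = -8 + (-20 + v)/(-1 + A) (F(A, v) = -8 + (v - 20)/(A - 1) = -8 + (-20 + v)/(-1 + A))
p(x, B) = 512
1/p(F(23, -28), -590) = 1/512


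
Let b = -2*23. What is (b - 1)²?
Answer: 2209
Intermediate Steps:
b = -46
(b - 1)² = (-46 - 1)² = (-47)² = 2209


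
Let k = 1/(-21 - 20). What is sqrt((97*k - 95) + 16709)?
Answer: sqrt(27924157)/41 ≈ 128.89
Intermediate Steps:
k = -1/41 (k = 1/(-41) = -1/41 ≈ -0.024390)
sqrt((97*k - 95) + 16709) = sqrt((97*(-1/41) - 95) + 16709) = sqrt((-97/41 - 95) + 16709) = sqrt(-3992/41 + 16709) = sqrt(681077/41) = sqrt(27924157)/41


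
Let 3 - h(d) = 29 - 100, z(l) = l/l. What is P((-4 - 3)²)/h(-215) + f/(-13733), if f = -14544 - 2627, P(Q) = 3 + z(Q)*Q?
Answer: 992385/508121 ≈ 1.9530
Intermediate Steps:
z(l) = 1
h(d) = 74 (h(d) = 3 - (29 - 100) = 3 - 1*(-71) = 3 + 71 = 74)
P(Q) = 3 + Q (P(Q) = 3 + 1*Q = 3 + Q)
f = -17171
P((-4 - 3)²)/h(-215) + f/(-13733) = (3 + (-4 - 3)²)/74 - 17171/(-13733) = (3 + (-7)²)*(1/74) - 17171*(-1/13733) = (3 + 49)*(1/74) + 17171/13733 = 52*(1/74) + 17171/13733 = 26/37 + 17171/13733 = 992385/508121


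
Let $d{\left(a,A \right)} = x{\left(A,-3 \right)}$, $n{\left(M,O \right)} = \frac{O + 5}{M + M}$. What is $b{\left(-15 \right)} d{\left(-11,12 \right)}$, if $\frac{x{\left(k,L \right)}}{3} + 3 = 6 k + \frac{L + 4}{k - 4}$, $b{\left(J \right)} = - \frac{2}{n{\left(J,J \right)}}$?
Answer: $- \frac{4977}{4} \approx -1244.3$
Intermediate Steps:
$n{\left(M,O \right)} = \frac{5 + O}{2 M}$
$b{\left(J \right)} = - \frac{4 J}{5 + J}$ ($b{\left(J \right)} = - \frac{2}{\frac{1}{2} \frac{1}{J} \left(5 + J\right)} = - 2 \frac{2 J}{5 + J} = - \frac{4 J}{5 + J}$)
$x{\left(k,L \right)} = -9 + 18 k + \frac{3 \left(4 + L\right)}{-4 + k}$ ($x{\left(k,L \right)} = -9 + 3 \left(6 k + \frac{L + 4}{k - 4}\right) = -9 + 3 \left(6 k + \frac{4 + L}{-4 + k}\right) = -9 + \left(18 k + \frac{3 \left(4 + L\right)}{-4 + k}\right) = -9 + 18 k + \frac{3 \left(4 + L\right)}{-4 + k}$)
$d{\left(a,A \right)} = \frac{3 \left(13 - 27 A + 6 A^{2}\right)}{-4 + A}$ ($d{\left(a,A \right)} = \frac{3 \left(16 - 3 - 27 A + 6 A^{2}\right)}{-4 + A} = \frac{3 \left(13 - 27 A + 6 A^{2}\right)}{-4 + A}$)
$b{\left(-15 \right)} d{\left(-11,12 \right)} = \left(-4\right) \left(-15\right) \frac{1}{5 - 15} \frac{3 \left(13 - 324 + 6 \cdot 12^{2}\right)}{-4 + 12} = \left(-4\right) \left(-15\right) \frac{1}{-10} \frac{3 \left(13 - 324 + 6 \cdot 144\right)}{8} = \left(-4\right) \left(-15\right) \left(- \frac{1}{10}\right) 3 \cdot \frac{1}{8} \left(13 - 324 + 864\right) = - 6 \cdot 3 \cdot \frac{1}{8} \cdot 553 = \left(-6\right) \frac{1659}{8} = - \frac{4977}{4}$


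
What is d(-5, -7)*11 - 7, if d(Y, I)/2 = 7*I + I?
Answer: -1239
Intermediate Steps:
d(Y, I) = 16*I (d(Y, I) = 2*(7*I + I) = 2*(8*I) = 16*I)
d(-5, -7)*11 - 7 = (16*(-7))*11 - 7 = -112*11 - 7 = -1232 - 7 = -1239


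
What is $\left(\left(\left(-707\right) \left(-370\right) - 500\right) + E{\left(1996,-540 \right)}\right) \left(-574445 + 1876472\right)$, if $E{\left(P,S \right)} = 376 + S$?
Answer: $339732697002$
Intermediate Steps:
$\left(\left(\left(-707\right) \left(-370\right) - 500\right) + E{\left(1996,-540 \right)}\right) \left(-574445 + 1876472\right) = \left(\left(\left(-707\right) \left(-370\right) - 500\right) + \left(376 - 540\right)\right) \left(-574445 + 1876472\right) = \left(\left(261590 - 500\right) - 164\right) 1302027 = \left(261090 - 164\right) 1302027 = 260926 \cdot 1302027 = 339732697002$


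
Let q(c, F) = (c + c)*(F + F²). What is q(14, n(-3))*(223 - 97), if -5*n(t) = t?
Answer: 84672/25 ≈ 3386.9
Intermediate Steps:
n(t) = -t/5
q(c, F) = 2*c*(F + F²) (q(c, F) = (2*c)*(F + F²) = 2*c*(F + F²))
q(14, n(-3))*(223 - 97) = (2*(-⅕*(-3))*14*(1 - ⅕*(-3)))*(223 - 97) = (2*(⅗)*14*(1 + ⅗))*126 = (2*(⅗)*14*(8/5))*126 = (672/25)*126 = 84672/25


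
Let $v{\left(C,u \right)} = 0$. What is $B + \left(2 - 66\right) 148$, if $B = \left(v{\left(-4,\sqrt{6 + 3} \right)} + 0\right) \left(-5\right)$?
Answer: $-9472$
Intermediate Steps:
$B = 0$ ($B = \left(0 + 0\right) \left(-5\right) = 0 \left(-5\right) = 0$)
$B + \left(2 - 66\right) 148 = 0 + \left(2 - 66\right) 148 = 0 - 9472 = -9472$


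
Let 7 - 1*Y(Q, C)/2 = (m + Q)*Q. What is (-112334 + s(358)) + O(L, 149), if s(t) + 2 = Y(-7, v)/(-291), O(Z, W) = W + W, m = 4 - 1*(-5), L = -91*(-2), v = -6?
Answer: -10867700/97 ≈ -1.1204e+5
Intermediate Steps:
L = 182
m = 9 (m = 4 + 5 = 9)
Y(Q, C) = 14 - 2*Q*(9 + Q) (Y(Q, C) = 14 - 2*(9 + Q)*Q = 14 - 2*Q*(9 + Q))
O(Z, W) = 2*W
s(t) = -208/97 (s(t) = -2 + (14 - 18*(-7) - 2*(-7)**2)/(-291) = -2 + (14 + 126 - 2*49)*(-1/291) = -2 + (14 + 126 - 98)*(-1/291) = -2 + 42*(-1/291) = -2 - 14/97 = -208/97)
(-112334 + s(358)) + O(L, 149) = (-112334 - 208/97) + 2*149 = -10896606/97 + 298 = -10867700/97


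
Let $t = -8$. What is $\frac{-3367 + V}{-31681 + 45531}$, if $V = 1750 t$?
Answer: $- \frac{17367}{13850} \approx -1.2539$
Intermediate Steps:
$V = -14000$ ($V = 1750 \left(-8\right) = -14000$)
$\frac{-3367 + V}{-31681 + 45531} = \frac{-3367 - 14000}{-31681 + 45531} = - \frac{17367}{13850}$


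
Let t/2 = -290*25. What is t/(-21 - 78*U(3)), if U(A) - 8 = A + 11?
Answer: 14500/1737 ≈ 8.3477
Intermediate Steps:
t = -14500 (t = 2*(-290*25) = 2*(-7250) = -14500)
U(A) = 19 + A (U(A) = 8 + (A + 11) = 8 + (11 + A) = 19 + A)
t/(-21 - 78*U(3)) = -14500/(-21 - 78*(19 + 3)) = -14500/(-21 - 78*22) = -14500/(-21 - 1716) = -14500/(-1737) = -14500*(-1/1737) = 14500/1737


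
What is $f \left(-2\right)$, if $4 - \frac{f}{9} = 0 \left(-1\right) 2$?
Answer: $-72$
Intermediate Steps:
$f = 36$ ($f = 36 - 9 \cdot 0 \left(-1\right) 2 = 36 - 9 \cdot 0 \cdot 2 = 36 - 0 = 36 + 0 = 36$)
$f \left(-2\right) = 36 \left(-2\right) = -72$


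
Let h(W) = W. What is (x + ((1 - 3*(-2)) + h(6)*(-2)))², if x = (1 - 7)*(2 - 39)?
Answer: 47089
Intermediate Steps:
x = 222 (x = -6*(-37) = 222)
(x + ((1 - 3*(-2)) + h(6)*(-2)))² = (222 + ((1 - 3*(-2)) + 6*(-2)))² = (222 + ((1 + 6) - 12))² = (222 + (7 - 12))² = (222 - 5)² = 217² = 47089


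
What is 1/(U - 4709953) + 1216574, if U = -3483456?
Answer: 9967888360765/8193409 ≈ 1.2166e+6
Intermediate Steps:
1/(U - 4709953) + 1216574 = 1/(-3483456 - 4709953) + 1216574 = 1/(-8193409) + 1216574 = -1/8193409 + 1216574 = 9967888360765/8193409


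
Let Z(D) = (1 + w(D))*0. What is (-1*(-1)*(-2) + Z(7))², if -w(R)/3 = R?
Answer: 4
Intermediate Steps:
w(R) = -3*R
Z(D) = 0 (Z(D) = (1 - 3*D)*0 = 0)
(-1*(-1)*(-2) + Z(7))² = (-1*(-1)*(-2) + 0)² = (1*(-2) + 0)² = (-2 + 0)² = (-2)² = 4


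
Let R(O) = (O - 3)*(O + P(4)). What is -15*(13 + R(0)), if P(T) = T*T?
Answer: 525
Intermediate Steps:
P(T) = T**2
R(O) = (-3 + O)*(16 + O) (R(O) = (O - 3)*(O + 4**2) = (-3 + O)*(O + 16) = (-3 + O)*(16 + O))
-15*(13 + R(0)) = -15*(13 + (-48 + 0**2 + 13*0)) = -15*(13 + (-48 + 0 + 0)) = -15*(13 - 48) = -15*(-35) = 525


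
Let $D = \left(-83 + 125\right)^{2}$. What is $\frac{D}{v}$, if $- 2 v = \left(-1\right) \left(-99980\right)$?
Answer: $- \frac{882}{24995} \approx -0.035287$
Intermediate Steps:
$v = -49990$ ($v = - \frac{\left(-1\right) \left(-99980\right)}{2} = \left(- \frac{1}{2}\right) 99980 = -49990$)
$D = 1764$ ($D = 42^{2} = 1764$)
$\frac{D}{v} = \frac{1764}{-49990} = 1764 \left(- \frac{1}{49990}\right) = - \frac{882}{24995}$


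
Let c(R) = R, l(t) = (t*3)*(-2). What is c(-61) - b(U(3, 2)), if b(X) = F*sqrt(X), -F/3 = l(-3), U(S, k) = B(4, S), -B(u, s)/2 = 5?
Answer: -61 + 54*I*sqrt(10) ≈ -61.0 + 170.76*I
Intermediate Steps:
B(u, s) = -10 (B(u, s) = -2*5 = -10)
U(S, k) = -10
l(t) = -6*t (l(t) = (3*t)*(-2) = -6*t)
F = -54 (F = -(-18)*(-3) = -3*18 = -54)
b(X) = -54*sqrt(X)
c(-61) - b(U(3, 2)) = -61 - (-54)*sqrt(-10) = -61 - (-54)*I*sqrt(10) = -61 + 54*I*sqrt(10)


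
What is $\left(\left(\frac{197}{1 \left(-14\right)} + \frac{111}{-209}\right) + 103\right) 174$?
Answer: $\frac{22502637}{1463} \approx 15381.0$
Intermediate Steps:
$\left(\left(\frac{197}{1 \left(-14\right)} + \frac{111}{-209}\right) + 103\right) 174 = \left(\left(\frac{197}{-14} + 111 \left(- \frac{1}{209}\right)\right) + 103\right) 174 = \left(\left(197 \left(- \frac{1}{14}\right) - \frac{111}{209}\right) + 103\right) 174 = \left(\left(- \frac{197}{14} - \frac{111}{209}\right) + 103\right) 174 = \left(- \frac{42727}{2926} + 103\right) 174 = \frac{258651}{2926} \cdot 174 = \frac{22502637}{1463}$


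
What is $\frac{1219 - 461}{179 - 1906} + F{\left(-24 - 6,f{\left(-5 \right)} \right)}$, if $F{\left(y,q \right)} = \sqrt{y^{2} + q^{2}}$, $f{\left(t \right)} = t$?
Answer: $- \frac{758}{1727} + 5 \sqrt{37} \approx 29.975$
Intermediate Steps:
$F{\left(y,q \right)} = \sqrt{q^{2} + y^{2}}$
$\frac{1219 - 461}{179 - 1906} + F{\left(-24 - 6,f{\left(-5 \right)} \right)} = \frac{1219 - 461}{179 - 1906} + \sqrt{\left(-5\right)^{2} + \left(-24 - 6\right)^{2}} = \frac{758}{-1727} + \sqrt{25 + \left(-30\right)^{2}} = 758 \left(- \frac{1}{1727}\right) + \sqrt{25 + 900} = - \frac{758}{1727} + \sqrt{925} = - \frac{758}{1727} + 5 \sqrt{37}$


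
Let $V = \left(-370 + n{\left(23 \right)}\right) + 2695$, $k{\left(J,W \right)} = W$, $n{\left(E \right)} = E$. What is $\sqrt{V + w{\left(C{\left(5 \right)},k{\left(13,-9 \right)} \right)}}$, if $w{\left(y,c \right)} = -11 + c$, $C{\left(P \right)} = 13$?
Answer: $2 \sqrt{582} \approx 48.249$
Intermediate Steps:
$V = 2348$ ($V = \left(-370 + 23\right) + 2695 = -347 + 2695 = 2348$)
$\sqrt{V + w{\left(C{\left(5 \right)},k{\left(13,-9 \right)} \right)}} = \sqrt{2348 - 20} = \sqrt{2328} = 2 \sqrt{582}$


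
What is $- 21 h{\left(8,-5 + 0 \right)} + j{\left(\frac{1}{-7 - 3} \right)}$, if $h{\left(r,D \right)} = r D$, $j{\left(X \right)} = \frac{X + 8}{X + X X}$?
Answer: $\frac{6770}{9} \approx 752.22$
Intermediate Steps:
$j{\left(X \right)} = \frac{8 + X}{X + X^{2}}$
$h{\left(r,D \right)} = D r$
$- 21 h{\left(8,-5 + 0 \right)} + j{\left(\frac{1}{-7 - 3} \right)} = - 21 \left(-5 + 0\right) 8 + \frac{8 + \frac{1}{-7 - 3}}{\frac{1}{-7 - 3} \left(1 + \frac{1}{-7 - 3}\right)} = - 21 \left(\left(-5\right) 8\right) + \frac{8 + \frac{1}{-10}}{\frac{1}{-10} \left(1 + \frac{1}{-10}\right)} = \left(-21\right) \left(-40\right) + \frac{8 - \frac{1}{10}}{\left(- \frac{1}{10}\right) \left(1 - \frac{1}{10}\right)} = 840 - 10 \frac{1}{\frac{9}{10}} \cdot \frac{79}{10} = 840 - \frac{100}{9} \cdot \frac{79}{10} = 840 - \frac{790}{9} = \frac{6770}{9}$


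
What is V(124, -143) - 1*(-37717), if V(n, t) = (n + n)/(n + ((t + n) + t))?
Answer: 716499/19 ≈ 37711.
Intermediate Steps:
V(n, t) = 2*n/(2*n + 2*t) (V(n, t) = (2*n)/(n + ((n + t) + t)) = (2*n)/(n + (n + 2*t)) = (2*n)/(2*n + 2*t) = 2*n/(2*n + 2*t))
V(124, -143) - 1*(-37717) = 124/(124 - 143) - 1*(-37717) = 124/(-19) + 37717 = 124*(-1/19) + 37717 = -124/19 + 37717 = 716499/19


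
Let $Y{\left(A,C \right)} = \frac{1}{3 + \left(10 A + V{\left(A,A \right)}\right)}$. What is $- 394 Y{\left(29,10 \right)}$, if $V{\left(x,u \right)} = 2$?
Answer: $- \frac{394}{295} \approx -1.3356$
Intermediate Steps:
$Y{\left(A,C \right)} = \frac{1}{5 + 10 A}$ ($Y{\left(A,C \right)} = \frac{1}{3 + \left(10 A + 2\right)} = \frac{1}{3 + \left(2 + 10 A\right)} = \frac{1}{5 + 10 A}$)
$- 394 Y{\left(29,10 \right)} = - 394 \frac{1}{5 \left(1 + 2 \cdot 29\right)} = - 394 \frac{1}{5 \left(1 + 58\right)} = - 394 \frac{1}{5 \cdot 59} = - 394 \cdot \frac{1}{5} \cdot \frac{1}{59} = \left(-394\right) \frac{1}{295} = - \frac{394}{295}$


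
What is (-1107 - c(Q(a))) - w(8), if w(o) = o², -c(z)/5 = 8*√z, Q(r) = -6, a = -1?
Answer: -1171 + 40*I*√6 ≈ -1171.0 + 97.98*I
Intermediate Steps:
c(z) = -40*√z
(-1107 - c(Q(a))) - w(8) = (-1107 - (-40)*√(-6)) - 1*8² = (-1107 - (-40)*I*√6) - 1*64 = (-1107 - (-40)*I*√6) - 64 = (-1107 + 40*I*√6) - 64 = -1171 + 40*I*√6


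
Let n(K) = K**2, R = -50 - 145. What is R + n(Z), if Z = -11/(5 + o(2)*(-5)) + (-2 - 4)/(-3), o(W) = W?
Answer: -4434/25 ≈ -177.36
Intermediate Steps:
Z = 21/5 (Z = -11/(5 + 2*(-5)) + (-2 - 4)/(-3) = -11/(5 - 10) - 6*(-1/3) = -11/(-5) + 2 = -11*(-1/5) + 2 = 11/5 + 2 = 21/5 ≈ 4.2000)
R = -195
R + n(Z) = -195 + (21/5)**2 = -195 + 441/25 = -4434/25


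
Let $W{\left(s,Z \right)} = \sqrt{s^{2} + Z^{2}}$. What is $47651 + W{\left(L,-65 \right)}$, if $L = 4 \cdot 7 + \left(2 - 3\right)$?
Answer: $47651 + \sqrt{4954} \approx 47721.0$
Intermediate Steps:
$L = 27$ ($L = 28 + \left(2 - 3\right) = 28 - 1 = 27$)
$W{\left(s,Z \right)} = \sqrt{Z^{2} + s^{2}}$
$47651 + W{\left(L,-65 \right)} = 47651 + \sqrt{\left(-65\right)^{2} + 27^{2}} = 47651 + \sqrt{4225 + 729} = 47651 + \sqrt{4954}$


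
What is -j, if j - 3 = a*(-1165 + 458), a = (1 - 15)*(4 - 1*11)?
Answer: 69283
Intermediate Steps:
a = 98 (a = -14*(4 - 11) = -14*(-7) = 98)
j = -69283 (j = 3 + 98*(-1165 + 458) = 3 + 98*(-707) = 3 - 69286 = -69283)
-j = -1*(-69283) = 69283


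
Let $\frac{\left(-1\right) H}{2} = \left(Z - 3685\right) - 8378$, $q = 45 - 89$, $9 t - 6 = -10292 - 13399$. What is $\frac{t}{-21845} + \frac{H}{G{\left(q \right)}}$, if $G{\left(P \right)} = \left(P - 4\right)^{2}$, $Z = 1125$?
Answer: $\frac{2688581}{279616} \approx 9.6153$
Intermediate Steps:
$t = - \frac{7895}{3}$ ($t = \frac{2}{3} + \frac{-10292 - 13399}{9} = \frac{2}{3} + \frac{1}{9} \left(-23691\right) = \frac{2}{3} - \frac{7897}{3} = - \frac{7895}{3} \approx -2631.7$)
$q = -44$
$H = 21876$ ($H = - 2 \left(\left(1125 - 3685\right) - 8378\right) = - 2 \left(-2560 - 8378\right) = \left(-2\right) \left(-10938\right) = 21876$)
$G{\left(P \right)} = \left(-4 + P\right)^{2}$
$\frac{t}{-21845} + \frac{H}{G{\left(q \right)}} = - \frac{7895}{3 \left(-21845\right)} + \frac{21876}{\left(-4 - 44\right)^{2}} = \left(- \frac{7895}{3}\right) \left(- \frac{1}{21845}\right) + \frac{21876}{\left(-48\right)^{2}} = \frac{1579}{13107} + \frac{21876}{2304} = \frac{1579}{13107} + 21876 \cdot \frac{1}{2304} = \frac{1579}{13107} + \frac{1823}{192} = \frac{2688581}{279616}$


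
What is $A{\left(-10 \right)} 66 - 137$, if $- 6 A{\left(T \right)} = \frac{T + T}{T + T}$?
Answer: $-148$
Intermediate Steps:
$A{\left(T \right)} = - \frac{1}{6}$ ($A{\left(T \right)} = - \frac{\left(T + T\right) \frac{1}{T + T}}{6} = - \frac{2 T \frac{1}{2 T}}{6} = \left(- \frac{1}{6}\right) 1 = - \frac{1}{6}$)
$A{\left(-10 \right)} 66 - 137 = \left(- \frac{1}{6}\right) 66 - 137 = -11 - 137 = -148$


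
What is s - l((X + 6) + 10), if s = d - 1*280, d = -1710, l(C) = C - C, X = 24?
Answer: -1990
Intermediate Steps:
l(C) = 0
s = -1990 (s = -1710 - 1*280 = -1710 - 280 = -1990)
s - l((X + 6) + 10) = -1990 - 1*0 = -1990 + 0 = -1990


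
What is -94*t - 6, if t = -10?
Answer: 934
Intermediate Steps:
-94*t - 6 = -94*(-10) - 6 = 940 - 6 = 934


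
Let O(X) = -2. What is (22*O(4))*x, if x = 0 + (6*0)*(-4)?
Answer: 0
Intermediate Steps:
x = 0 (x = 0 + 0*(-4) = 0 + 0 = 0)
(22*O(4))*x = (22*(-2))*0 = -44*0 = 0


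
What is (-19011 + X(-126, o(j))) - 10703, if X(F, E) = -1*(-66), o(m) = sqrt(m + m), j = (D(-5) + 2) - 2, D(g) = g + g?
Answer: -29648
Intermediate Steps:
D(g) = 2*g
j = -10 (j = (2*(-5) + 2) - 2 = (-10 + 2) - 2 = -8 - 2 = -10)
o(m) = sqrt(2)*sqrt(m) (o(m) = sqrt(2*m) = sqrt(2)*sqrt(m))
X(F, E) = 66
(-19011 + X(-126, o(j))) - 10703 = (-19011 + 66) - 10703 = -18945 - 10703 = -29648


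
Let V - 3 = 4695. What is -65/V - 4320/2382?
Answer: -3408365/1865106 ≈ -1.8274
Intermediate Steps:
V = 4698 (V = 3 + 4695 = 4698)
-65/V - 4320/2382 = -65/4698 - 4320/2382 = -65*1/4698 - 4320*1/2382 = -65/4698 - 720/397 = -3408365/1865106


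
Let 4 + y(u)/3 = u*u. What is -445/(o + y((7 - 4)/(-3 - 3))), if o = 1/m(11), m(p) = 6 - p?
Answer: 8900/229 ≈ 38.865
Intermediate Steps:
y(u) = -12 + 3*u² (y(u) = -12 + 3*(u*u) = -12 + 3*u²)
o = -⅕ (o = 1/(6 - 1*11) = 1/(6 - 11) = 1/(-5) = -⅕ ≈ -0.20000)
-445/(o + y((7 - 4)/(-3 - 3))) = -445/(-⅕ + (-12 + 3*((7 - 4)/(-3 - 3))²)) = -445/(-⅕ + (-12 + 3*(3/(-6))²)) = -445/(-⅕ + (-12 + 3*(3*(-⅙))²)) = -445/(-⅕ + (-12 + 3*(-½)²)) = -445/(-⅕ + (-12 + 3*(¼))) = -445/(-⅕ + (-12 + ¾)) = -445/(-⅕ - 45/4) = -445/(-229/20) = -20/229*(-445) = 8900/229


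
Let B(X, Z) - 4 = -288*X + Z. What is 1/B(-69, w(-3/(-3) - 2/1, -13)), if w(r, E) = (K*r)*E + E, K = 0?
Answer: 1/19863 ≈ 5.0345e-5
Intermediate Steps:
w(r, E) = E (w(r, E) = (0*r)*E + E = 0*E + E = 0 + E = E)
B(X, Z) = 4 + Z - 288*X (B(X, Z) = 4 + (-288*X + Z) = 4 + (Z - 288*X) = 4 + Z - 288*X)
1/B(-69, w(-3/(-3) - 2/1, -13)) = 1/(4 - 13 - 288*(-69)) = 1/(4 - 13 + 19872) = 1/19863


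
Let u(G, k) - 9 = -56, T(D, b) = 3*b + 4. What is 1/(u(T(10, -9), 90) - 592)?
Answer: -1/639 ≈ -0.0015649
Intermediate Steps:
T(D, b) = 4 + 3*b
u(G, k) = -47 (u(G, k) = 9 - 56 = -47)
1/(u(T(10, -9), 90) - 592) = 1/(-47 - 592) = 1/(-639) = -1/639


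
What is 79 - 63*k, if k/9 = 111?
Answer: -62858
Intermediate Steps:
k = 999 (k = 9*111 = 999)
79 - 63*k = 79 - 63*999 = 79 - 62937 = -62858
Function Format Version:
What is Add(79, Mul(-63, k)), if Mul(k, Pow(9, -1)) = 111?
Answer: -62858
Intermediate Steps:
k = 999 (k = Mul(9, 111) = 999)
Add(79, Mul(-63, k)) = Add(79, Mul(-63, 999)) = Add(79, -62937) = -62858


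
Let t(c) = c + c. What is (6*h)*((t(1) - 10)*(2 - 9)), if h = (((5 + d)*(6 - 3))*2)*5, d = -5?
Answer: 0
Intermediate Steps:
t(c) = 2*c
h = 0 (h = (((5 - 5)*(6 - 3))*2)*5 = ((0*3)*2)*5 = (0*2)*5 = 0*5 = 0)
(6*h)*((t(1) - 10)*(2 - 9)) = (6*0)*((2*1 - 10)*(2 - 9)) = 0*((2 - 10)*(-7)) = 0*(-8*(-7)) = 0*56 = 0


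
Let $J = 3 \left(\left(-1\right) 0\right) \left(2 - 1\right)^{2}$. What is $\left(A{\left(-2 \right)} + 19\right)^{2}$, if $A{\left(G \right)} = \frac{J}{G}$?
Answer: $361$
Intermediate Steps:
$J = 0$ ($J = 3 \cdot 0 \cdot 1^{2} = 0 \cdot 1 = 0$)
$A{\left(G \right)} = 0$ ($A{\left(G \right)} = \frac{0}{G} = 0$)
$\left(A{\left(-2 \right)} + 19\right)^{2} = \left(0 + 19\right)^{2} = 19^{2} = 361$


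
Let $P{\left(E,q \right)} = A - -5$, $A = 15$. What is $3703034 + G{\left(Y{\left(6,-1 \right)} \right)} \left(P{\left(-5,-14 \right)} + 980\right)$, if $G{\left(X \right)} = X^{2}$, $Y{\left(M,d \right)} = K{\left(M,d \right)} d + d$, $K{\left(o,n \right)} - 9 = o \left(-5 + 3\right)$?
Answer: $3707034$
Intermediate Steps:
$K{\left(o,n \right)} = 9 - 2 o$ ($K{\left(o,n \right)} = 9 + o \left(-5 + 3\right) = 9 + o \left(-2\right) = 9 - 2 o$)
$P{\left(E,q \right)} = 20$ ($P{\left(E,q \right)} = 15 - -5 = 15 + 5 = 20$)
$Y{\left(M,d \right)} = d + d \left(9 - 2 M\right)$ ($Y{\left(M,d \right)} = \left(9 - 2 M\right) d + d = d \left(9 - 2 M\right) + d = d + d \left(9 - 2 M\right)$)
$3703034 + G{\left(Y{\left(6,-1 \right)} \right)} \left(P{\left(-5,-14 \right)} + 980\right) = 3703034 + \left(2 \left(-1\right) \left(5 - 6\right)\right)^{2} \left(20 + 980\right) = 3703034 + \left(2 \left(-1\right) \left(5 - 6\right)\right)^{2} \cdot 1000 = 3703034 + \left(2 \left(-1\right) \left(-1\right)\right)^{2} \cdot 1000 = 3703034 + 2^{2} \cdot 1000 = 3703034 + 4 \cdot 1000 = 3703034 + 4000 = 3707034$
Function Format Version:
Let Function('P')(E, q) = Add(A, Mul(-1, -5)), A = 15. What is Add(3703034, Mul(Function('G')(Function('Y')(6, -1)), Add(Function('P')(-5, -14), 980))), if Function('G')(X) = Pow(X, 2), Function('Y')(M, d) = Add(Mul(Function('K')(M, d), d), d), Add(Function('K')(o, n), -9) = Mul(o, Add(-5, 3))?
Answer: 3707034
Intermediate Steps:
Function('K')(o, n) = Add(9, Mul(-2, o)) (Function('K')(o, n) = Add(9, Mul(o, Add(-5, 3))) = Add(9, Mul(o, -2)) = Add(9, Mul(-2, o)))
Function('P')(E, q) = 20 (Function('P')(E, q) = Add(15, Mul(-1, -5)) = Add(15, 5) = 20)
Function('Y')(M, d) = Add(d, Mul(d, Add(9, Mul(-2, M)))) (Function('Y')(M, d) = Add(Mul(Add(9, Mul(-2, M)), d), d) = Add(Mul(d, Add(9, Mul(-2, M))), d) = Add(d, Mul(d, Add(9, Mul(-2, M)))))
Add(3703034, Mul(Function('G')(Function('Y')(6, -1)), Add(Function('P')(-5, -14), 980))) = Add(3703034, Mul(Pow(Mul(2, -1, Add(5, Mul(-1, 6))), 2), Add(20, 980))) = Add(3703034, Mul(Pow(Mul(2, -1, Add(5, -6)), 2), 1000)) = Add(3703034, Mul(Pow(Mul(2, -1, -1), 2), 1000)) = Add(3703034, Mul(Pow(2, 2), 1000)) = Add(3703034, Mul(4, 1000)) = Add(3703034, 4000) = 3707034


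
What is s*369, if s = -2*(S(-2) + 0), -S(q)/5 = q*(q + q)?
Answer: 29520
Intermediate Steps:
S(q) = -10*q² (S(q) = -5*q*(q + q) = -5*q*2*q = -10*q²)
s = 80 (s = -2*(-10*(-2)² + 0) = -2*(-10*4 + 0) = -2*(-40 + 0) = -2*(-40) = 80)
s*369 = 80*369 = 29520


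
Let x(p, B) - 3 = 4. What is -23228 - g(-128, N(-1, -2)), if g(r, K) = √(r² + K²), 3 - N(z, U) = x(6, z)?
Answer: -23228 - 20*√41 ≈ -23356.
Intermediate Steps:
x(p, B) = 7 (x(p, B) = 3 + 4 = 7)
N(z, U) = -4 (N(z, U) = 3 - 1*7 = 3 - 7 = -4)
g(r, K) = √(K² + r²)
-23228 - g(-128, N(-1, -2)) = -23228 - √((-4)² + (-128)²) = -23228 - √(16 + 16384) = -23228 - √16400 = -23228 - 20*√41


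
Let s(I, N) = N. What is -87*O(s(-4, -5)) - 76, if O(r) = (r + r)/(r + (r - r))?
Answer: -250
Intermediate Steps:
O(r) = 2 (O(r) = (2*r)/(r + 0) = (2*r)/r = 2)
-87*O(s(-4, -5)) - 76 = -87*2 - 76 = -174 - 76 = -250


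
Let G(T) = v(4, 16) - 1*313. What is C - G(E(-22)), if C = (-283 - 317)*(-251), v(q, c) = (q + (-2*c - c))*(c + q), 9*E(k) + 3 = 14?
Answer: 151793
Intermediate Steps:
E(k) = 11/9 (E(k) = -1/3 + (1/9)*14 = -1/3 + 14/9 = 11/9)
v(q, c) = (c + q)*(q - 3*c) (v(q, c) = (q - 3*c)*(c + q) = (c + q)*(q - 3*c))
C = 150600 (C = -600*(-251) = 150600)
G(T) = -1193 (G(T) = (4**2 - 3*16**2 - 2*16*4) - 1*313 = (16 - 3*256 - 128) - 313 = (16 - 768 - 128) - 313 = -880 - 313 = -1193)
C - G(E(-22)) = 150600 - 1*(-1193) = 150600 + 1193 = 151793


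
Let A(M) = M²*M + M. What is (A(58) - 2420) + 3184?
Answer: 195934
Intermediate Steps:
A(M) = M + M³ (A(M) = M³ + M = M + M³)
(A(58) - 2420) + 3184 = ((58 + 58³) - 2420) + 3184 = ((58 + 195112) - 2420) + 3184 = (195170 - 2420) + 3184 = 192750 + 3184 = 195934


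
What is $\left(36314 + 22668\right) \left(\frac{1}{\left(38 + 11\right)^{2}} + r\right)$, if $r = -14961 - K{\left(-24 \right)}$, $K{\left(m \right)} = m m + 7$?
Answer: $- \frac{314467950918}{343} \approx -9.1682 \cdot 10^{8}$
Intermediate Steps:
$K{\left(m \right)} = 7 + m^{2}$ ($K{\left(m \right)} = m^{2} + 7 = 7 + m^{2}$)
$r = -15544$ ($r = -14961 - \left(7 + \left(-24\right)^{2}\right) = -14961 - \left(7 + 576\right) = -14961 - 583 = -15544$)
$\left(36314 + 22668\right) \left(\frac{1}{\left(38 + 11\right)^{2}} + r\right) = \left(36314 + 22668\right) \left(\frac{1}{\left(38 + 11\right)^{2}} - 15544\right) = 58982 \left(\frac{1}{49^{2}} - 15544\right) = 58982 \left(\frac{1}{2401} - 15544\right) = 58982 \left(- \frac{37321143}{2401}\right) = - \frac{314467950918}{343}$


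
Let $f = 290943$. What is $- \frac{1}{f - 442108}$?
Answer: $\frac{1}{151165} \approx 6.6153 \cdot 10^{-6}$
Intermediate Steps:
$- \frac{1}{f - 442108} = - \frac{1}{290943 - 442108} = - \frac{1}{-151165} = \left(-1\right) \left(- \frac{1}{151165}\right) = \frac{1}{151165}$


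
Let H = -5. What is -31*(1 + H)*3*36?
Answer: 13392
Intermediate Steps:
-31*(1 + H)*3*36 = -31*(1 - 5)*3*36 = -(-124)*3*36 = -31*(-12)*36 = 372*36 = 13392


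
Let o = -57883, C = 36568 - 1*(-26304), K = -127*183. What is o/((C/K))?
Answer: 1345258803/62872 ≈ 21397.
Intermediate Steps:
K = -23241
C = 62872 (C = 36568 + 26304 = 62872)
o/((C/K)) = -57883/(62872/(-23241)) = -57883/(62872*(-1/23241)) = -57883/(-62872/23241) = -57883*(-23241/62872) = 1345258803/62872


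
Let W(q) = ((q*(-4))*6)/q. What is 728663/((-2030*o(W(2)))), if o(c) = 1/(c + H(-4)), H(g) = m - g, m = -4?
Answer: 8743956/1015 ≈ 8614.7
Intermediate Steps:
W(q) = -24 (W(q) = (-4*q*6)/q = (-24*q)/q = -24)
H(g) = -4 - g
o(c) = 1/c (o(c) = 1/(c + (-4 - 1*(-4))) = 1/(c + (-4 + 4)) = 1/(c + 0) = 1/c)
728663/((-2030*o(W(2)))) = 728663/((-2030/(-24))) = 728663/((-2030*(-1/24))) = 728663/(1015/12) = 728663*(12/1015) = 8743956/1015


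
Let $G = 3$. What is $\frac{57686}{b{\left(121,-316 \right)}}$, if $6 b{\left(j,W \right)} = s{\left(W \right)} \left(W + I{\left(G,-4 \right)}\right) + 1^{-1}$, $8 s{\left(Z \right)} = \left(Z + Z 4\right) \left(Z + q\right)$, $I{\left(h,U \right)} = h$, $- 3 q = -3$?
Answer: $- \frac{692232}{38945023} \approx -0.017775$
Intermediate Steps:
$q = 1$ ($q = \left(- \frac{1}{3}\right) \left(-3\right) = 1$)
$s{\left(Z \right)} = \frac{5 Z \left(1 + Z\right)}{8}$ ($s{\left(Z \right)} = \frac{\left(Z + Z 4\right) \left(Z + 1\right)}{8} = \frac{\left(Z + 4 Z\right) \left(1 + Z\right)}{8} = \frac{5 Z \left(1 + Z\right)}{8}$)
$b{\left(j,W \right)} = \frac{1}{6} + \frac{5 W \left(1 + W\right) \left(3 + W\right)}{48}$ ($b{\left(j,W \right)} = \frac{\frac{5 W \left(1 + W\right)}{8} \left(W + 3\right) + 1^{-1}}{6} = \frac{\frac{5 W \left(1 + W\right)}{8} \left(3 + W\right) + 1}{6} = \frac{\frac{5 W \left(1 + W\right) \left(3 + W\right)}{8} + 1}{6} = \frac{1 + \frac{5 W \left(1 + W\right) \left(3 + W\right)}{8}}{6} = \frac{1}{6} + \frac{5 W \left(1 + W\right) \left(3 + W\right)}{48}$)
$\frac{57686}{b{\left(121,-316 \right)}} = \frac{57686}{\frac{1}{6} + \frac{5 \left(-316\right)^{2}}{12} + \frac{5}{16} \left(-316\right) + \frac{5 \left(-316\right)^{3}}{48}} = \frac{57686}{\frac{1}{6} + \frac{5}{12} \cdot 99856 - \frac{395}{4} + \frac{5}{48} \left(-31554496\right)} = \frac{57686}{\frac{1}{6} + \frac{124820}{3} - \frac{395}{4} - \frac{9860780}{3}} = \frac{57686}{- \frac{38945023}{12}} = 57686 \left(- \frac{12}{38945023}\right) = - \frac{692232}{38945023}$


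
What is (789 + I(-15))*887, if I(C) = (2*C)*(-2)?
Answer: 753063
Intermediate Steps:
I(C) = -4*C
(789 + I(-15))*887 = (789 - 4*(-15))*887 = (789 + 60)*887 = 849*887 = 753063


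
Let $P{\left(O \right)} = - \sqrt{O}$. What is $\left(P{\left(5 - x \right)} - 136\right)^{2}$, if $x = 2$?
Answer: $\left(136 + \sqrt{3}\right)^{2} \approx 18970.0$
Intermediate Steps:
$\left(P{\left(5 - x \right)} - 136\right)^{2} = \left(- \sqrt{5 - 2} - 136\right)^{2} = \left(- \sqrt{3} - 136\right)^{2} = \left(-136 - \sqrt{3}\right)^{2}$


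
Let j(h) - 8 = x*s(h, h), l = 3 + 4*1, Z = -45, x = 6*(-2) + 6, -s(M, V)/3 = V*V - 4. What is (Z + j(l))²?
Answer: 597529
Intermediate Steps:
s(M, V) = 12 - 3*V² (s(M, V) = -3*(V*V - 4) = -3*(V² - 4) = -3*(-4 + V²) = 12 - 3*V²)
x = -6 (x = -12 + 6 = -6)
l = 7 (l = 3 + 4 = 7)
j(h) = -64 + 18*h² (j(h) = 8 - 6*(12 - 3*h²) = 8 + (-72 + 18*h²) = -64 + 18*h²)
(Z + j(l))² = (-45 + (-64 + 18*7²))² = (-45 + (-64 + 18*49))² = (-45 + (-64 + 882))² = (-45 + 818)² = 773² = 597529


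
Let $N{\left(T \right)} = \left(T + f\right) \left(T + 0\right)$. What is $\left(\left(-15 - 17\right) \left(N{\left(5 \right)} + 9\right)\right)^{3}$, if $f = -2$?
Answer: $-452984832$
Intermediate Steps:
$N{\left(T \right)} = T \left(-2 + T\right)$ ($N{\left(T \right)} = \left(T - 2\right) \left(T + 0\right) = \left(-2 + T\right) T = T \left(-2 + T\right)$)
$\left(\left(-15 - 17\right) \left(N{\left(5 \right)} + 9\right)\right)^{3} = \left(\left(-15 - 17\right) \left(5 \left(-2 + 5\right) + 9\right)\right)^{3} = \left(- 32 \left(5 \cdot 3 + 9\right)\right)^{3} = \left(- 32 \left(15 + 9\right)\right)^{3} = \left(\left(-32\right) 24\right)^{3} = \left(-768\right)^{3} = -452984832$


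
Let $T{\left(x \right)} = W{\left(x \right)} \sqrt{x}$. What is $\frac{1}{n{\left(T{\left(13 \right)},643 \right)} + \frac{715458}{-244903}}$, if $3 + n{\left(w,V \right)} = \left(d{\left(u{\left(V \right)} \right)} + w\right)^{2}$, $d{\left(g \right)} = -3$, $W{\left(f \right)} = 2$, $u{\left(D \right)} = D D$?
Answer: $\frac{825868998787}{17418253350352} + \frac{179932438227 \sqrt{13}}{17418253350352} \approx 0.08466$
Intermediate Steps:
$u{\left(D \right)} = D^{2}$
$T{\left(x \right)} = 2 \sqrt{x}$
$n{\left(w,V \right)} = -3 + \left(-3 + w\right)^{2}$
$\frac{1}{n{\left(T{\left(13 \right)},643 \right)} + \frac{715458}{-244903}} = \frac{1}{\left(-3 + \left(-3 + 2 \sqrt{13}\right)^{2}\right) + \frac{715458}{-244903}} = \frac{1}{\left(-3 + \left(-3 + 2 \sqrt{13}\right)^{2}\right) + 715458 \left(- \frac{1}{244903}\right)} = \frac{1}{\left(-3 + \left(-3 + 2 \sqrt{13}\right)^{2}\right) - \frac{715458}{244903}} = \frac{1}{- \frac{1450167}{244903} + \left(-3 + 2 \sqrt{13}\right)^{2}}$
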